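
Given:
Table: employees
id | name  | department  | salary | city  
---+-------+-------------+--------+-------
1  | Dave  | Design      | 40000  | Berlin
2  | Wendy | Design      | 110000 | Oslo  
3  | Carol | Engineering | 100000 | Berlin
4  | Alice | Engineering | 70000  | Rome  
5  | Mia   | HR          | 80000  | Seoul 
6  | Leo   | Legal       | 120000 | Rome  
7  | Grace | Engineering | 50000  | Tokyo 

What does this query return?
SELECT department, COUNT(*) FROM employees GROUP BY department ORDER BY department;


Assigning each row to its department group:
  Dave -> Design
  Wendy -> Design
  Carol -> Engineering
  Alice -> Engineering
  Mia -> HR
  Leo -> Legal
  Grace -> Engineering


4 groups:
Design, 2
Engineering, 3
HR, 1
Legal, 1


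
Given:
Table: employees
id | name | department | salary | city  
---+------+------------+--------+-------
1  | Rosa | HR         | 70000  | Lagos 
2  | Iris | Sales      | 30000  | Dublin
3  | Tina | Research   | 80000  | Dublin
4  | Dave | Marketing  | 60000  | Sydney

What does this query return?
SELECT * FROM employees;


SELECT * returns all 4 rows with all columns

4 rows:
1, Rosa, HR, 70000, Lagos
2, Iris, Sales, 30000, Dublin
3, Tina, Research, 80000, Dublin
4, Dave, Marketing, 60000, Sydney


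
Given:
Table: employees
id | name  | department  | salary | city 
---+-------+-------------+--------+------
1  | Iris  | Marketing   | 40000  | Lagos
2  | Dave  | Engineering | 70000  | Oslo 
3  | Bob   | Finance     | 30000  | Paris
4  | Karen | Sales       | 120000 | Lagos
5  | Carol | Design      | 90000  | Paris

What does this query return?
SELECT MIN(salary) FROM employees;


Salaries: 40000, 70000, 30000, 120000, 90000
MIN = 30000

30000


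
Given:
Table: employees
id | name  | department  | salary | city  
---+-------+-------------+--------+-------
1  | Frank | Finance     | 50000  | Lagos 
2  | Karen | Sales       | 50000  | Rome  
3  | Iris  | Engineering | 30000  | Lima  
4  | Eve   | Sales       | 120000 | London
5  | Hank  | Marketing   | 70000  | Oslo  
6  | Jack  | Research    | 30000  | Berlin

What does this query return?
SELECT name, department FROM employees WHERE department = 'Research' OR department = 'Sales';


Filtering: department = 'Research' OR 'Sales'
Matching: 3 rows

3 rows:
Karen, Sales
Eve, Sales
Jack, Research


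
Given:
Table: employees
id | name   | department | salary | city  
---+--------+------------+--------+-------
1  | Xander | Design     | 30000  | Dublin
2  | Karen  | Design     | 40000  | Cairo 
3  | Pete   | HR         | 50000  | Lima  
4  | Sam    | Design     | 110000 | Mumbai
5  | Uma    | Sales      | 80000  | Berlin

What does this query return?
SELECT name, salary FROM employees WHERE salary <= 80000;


Filtering: salary <= 80000
Matching: 4 rows

4 rows:
Xander, 30000
Karen, 40000
Pete, 50000
Uma, 80000


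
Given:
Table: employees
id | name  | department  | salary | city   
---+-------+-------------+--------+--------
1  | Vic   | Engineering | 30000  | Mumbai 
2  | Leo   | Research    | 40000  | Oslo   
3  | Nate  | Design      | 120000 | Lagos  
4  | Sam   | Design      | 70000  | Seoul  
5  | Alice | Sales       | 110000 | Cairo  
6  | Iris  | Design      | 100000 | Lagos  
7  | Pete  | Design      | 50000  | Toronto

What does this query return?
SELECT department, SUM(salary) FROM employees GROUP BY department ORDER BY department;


Summing salary within each department:
  Design: 120000 + 70000 + 100000 + 50000 = 340000
  Engineering: 30000 = 30000
  Research: 40000 = 40000
  Sales: 110000 = 110000


4 groups:
Design, 340000
Engineering, 30000
Research, 40000
Sales, 110000


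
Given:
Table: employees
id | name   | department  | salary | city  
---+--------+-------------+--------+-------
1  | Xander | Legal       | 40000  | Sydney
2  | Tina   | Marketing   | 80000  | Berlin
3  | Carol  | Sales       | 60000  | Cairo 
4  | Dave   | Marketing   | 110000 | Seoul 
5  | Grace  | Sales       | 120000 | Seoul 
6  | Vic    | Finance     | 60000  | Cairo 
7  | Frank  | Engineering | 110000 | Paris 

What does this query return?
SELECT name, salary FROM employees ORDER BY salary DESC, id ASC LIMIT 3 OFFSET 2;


Sort by salary DESC (id ASC tiebreak), then skip 2 and take 3
Rows 3 through 5

3 rows:
Frank, 110000
Tina, 80000
Carol, 60000


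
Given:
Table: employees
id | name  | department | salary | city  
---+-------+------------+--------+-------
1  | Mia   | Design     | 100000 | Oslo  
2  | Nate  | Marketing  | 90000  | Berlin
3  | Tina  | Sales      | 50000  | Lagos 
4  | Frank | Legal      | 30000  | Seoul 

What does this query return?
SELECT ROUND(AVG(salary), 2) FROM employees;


SUM(salary) = 270000
COUNT = 4
ROUND(AVG, 2) = ROUND(270000 / 4, 2) = 67500.0

67500.0


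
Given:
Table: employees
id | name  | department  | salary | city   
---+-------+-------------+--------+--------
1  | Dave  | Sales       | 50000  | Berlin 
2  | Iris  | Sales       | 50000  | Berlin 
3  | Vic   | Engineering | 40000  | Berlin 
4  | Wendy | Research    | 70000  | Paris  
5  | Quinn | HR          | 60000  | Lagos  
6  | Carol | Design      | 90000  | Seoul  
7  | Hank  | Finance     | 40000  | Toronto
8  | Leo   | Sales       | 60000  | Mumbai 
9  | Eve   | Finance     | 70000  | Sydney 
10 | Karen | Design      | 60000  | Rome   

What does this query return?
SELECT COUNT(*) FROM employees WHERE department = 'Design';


Counting rows where department = 'Design'
  Carol -> MATCH
  Karen -> MATCH


2


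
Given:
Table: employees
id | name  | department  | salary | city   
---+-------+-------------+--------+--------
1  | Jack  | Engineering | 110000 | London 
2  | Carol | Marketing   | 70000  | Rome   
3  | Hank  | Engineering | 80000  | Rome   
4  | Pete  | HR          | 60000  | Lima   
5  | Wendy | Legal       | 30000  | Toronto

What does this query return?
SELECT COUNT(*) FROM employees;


COUNT(*) counts all rows

5


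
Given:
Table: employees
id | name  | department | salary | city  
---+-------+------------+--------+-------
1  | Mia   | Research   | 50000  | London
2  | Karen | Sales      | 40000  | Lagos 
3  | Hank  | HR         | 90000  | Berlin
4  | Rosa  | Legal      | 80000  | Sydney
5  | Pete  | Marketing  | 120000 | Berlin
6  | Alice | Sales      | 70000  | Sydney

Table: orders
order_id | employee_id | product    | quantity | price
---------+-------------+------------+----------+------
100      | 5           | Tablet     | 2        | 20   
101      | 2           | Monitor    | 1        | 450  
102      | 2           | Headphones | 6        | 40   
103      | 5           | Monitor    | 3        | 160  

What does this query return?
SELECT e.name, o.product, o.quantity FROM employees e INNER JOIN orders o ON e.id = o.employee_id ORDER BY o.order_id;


Joining employees.id = orders.employee_id:
  employee Pete (id=5) -> order Tablet
  employee Karen (id=2) -> order Monitor
  employee Karen (id=2) -> order Headphones
  employee Pete (id=5) -> order Monitor


4 rows:
Pete, Tablet, 2
Karen, Monitor, 1
Karen, Headphones, 6
Pete, Monitor, 3


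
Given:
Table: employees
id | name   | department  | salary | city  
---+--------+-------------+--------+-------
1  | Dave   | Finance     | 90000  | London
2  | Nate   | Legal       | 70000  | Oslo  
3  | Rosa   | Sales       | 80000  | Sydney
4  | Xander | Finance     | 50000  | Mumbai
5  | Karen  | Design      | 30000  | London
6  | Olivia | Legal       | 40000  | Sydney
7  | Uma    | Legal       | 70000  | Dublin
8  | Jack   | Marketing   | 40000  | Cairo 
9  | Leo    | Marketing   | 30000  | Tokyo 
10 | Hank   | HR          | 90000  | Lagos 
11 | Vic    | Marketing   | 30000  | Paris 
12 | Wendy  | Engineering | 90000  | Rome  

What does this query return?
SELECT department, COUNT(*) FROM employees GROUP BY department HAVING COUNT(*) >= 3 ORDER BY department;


Groups with count >= 3:
  Legal: 3 -> PASS
  Marketing: 3 -> PASS
  Design: 1 -> filtered out
  Engineering: 1 -> filtered out
  Finance: 2 -> filtered out
  HR: 1 -> filtered out
  Sales: 1 -> filtered out


2 groups:
Legal, 3
Marketing, 3


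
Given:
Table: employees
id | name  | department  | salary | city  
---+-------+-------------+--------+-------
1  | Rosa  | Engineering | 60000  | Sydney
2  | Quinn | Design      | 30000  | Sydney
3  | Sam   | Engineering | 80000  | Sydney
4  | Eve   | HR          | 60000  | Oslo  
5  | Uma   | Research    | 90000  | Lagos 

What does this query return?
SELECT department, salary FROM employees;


Projecting columns: department, salary

5 rows:
Engineering, 60000
Design, 30000
Engineering, 80000
HR, 60000
Research, 90000


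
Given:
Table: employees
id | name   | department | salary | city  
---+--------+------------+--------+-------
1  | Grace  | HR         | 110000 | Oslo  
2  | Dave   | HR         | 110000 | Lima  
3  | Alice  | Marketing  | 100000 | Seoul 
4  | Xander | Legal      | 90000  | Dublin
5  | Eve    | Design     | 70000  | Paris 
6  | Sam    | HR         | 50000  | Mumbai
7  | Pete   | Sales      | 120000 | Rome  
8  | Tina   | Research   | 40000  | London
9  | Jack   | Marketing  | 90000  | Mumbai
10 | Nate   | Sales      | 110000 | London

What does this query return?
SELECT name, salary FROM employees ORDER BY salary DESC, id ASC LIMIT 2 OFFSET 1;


Sort by salary DESC (id ASC tiebreak), then skip 1 and take 2
Rows 2 through 3

2 rows:
Grace, 110000
Dave, 110000


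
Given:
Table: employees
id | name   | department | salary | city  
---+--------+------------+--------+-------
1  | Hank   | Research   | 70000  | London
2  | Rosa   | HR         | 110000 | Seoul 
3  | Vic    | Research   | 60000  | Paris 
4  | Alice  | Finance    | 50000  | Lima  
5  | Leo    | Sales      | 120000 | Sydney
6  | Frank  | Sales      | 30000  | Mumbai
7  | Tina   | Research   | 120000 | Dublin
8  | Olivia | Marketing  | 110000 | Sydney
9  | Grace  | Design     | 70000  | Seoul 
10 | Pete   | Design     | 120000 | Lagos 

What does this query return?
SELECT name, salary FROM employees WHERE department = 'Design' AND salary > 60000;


Filtering: department = 'Design' AND salary > 60000
Matching: 2 rows

2 rows:
Grace, 70000
Pete, 120000


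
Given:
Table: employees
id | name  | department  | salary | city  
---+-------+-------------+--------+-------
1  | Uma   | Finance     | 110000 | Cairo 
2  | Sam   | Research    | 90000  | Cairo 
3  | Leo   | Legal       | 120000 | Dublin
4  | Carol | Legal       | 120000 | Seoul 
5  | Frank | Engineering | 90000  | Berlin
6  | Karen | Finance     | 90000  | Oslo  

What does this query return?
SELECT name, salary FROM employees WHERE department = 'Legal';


Filtering: department = 'Legal'
Matching rows: 2

2 rows:
Leo, 120000
Carol, 120000


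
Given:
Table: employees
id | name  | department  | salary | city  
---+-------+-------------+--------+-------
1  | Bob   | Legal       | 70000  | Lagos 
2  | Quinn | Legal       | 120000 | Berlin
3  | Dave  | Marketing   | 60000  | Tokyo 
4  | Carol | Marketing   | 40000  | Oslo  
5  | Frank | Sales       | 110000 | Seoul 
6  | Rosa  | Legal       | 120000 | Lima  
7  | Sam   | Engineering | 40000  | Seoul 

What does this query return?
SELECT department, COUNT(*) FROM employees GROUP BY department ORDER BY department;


Assigning each row to its department group:
  Bob -> Legal
  Quinn -> Legal
  Dave -> Marketing
  Carol -> Marketing
  Frank -> Sales
  Rosa -> Legal
  Sam -> Engineering


4 groups:
Engineering, 1
Legal, 3
Marketing, 2
Sales, 1


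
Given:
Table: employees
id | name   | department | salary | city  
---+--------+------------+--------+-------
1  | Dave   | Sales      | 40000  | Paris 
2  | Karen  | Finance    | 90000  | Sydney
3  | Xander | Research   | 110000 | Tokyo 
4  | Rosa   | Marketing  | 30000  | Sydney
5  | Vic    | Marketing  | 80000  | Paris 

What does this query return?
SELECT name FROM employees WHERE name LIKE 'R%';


LIKE 'R%' matches names starting with 'R'
Matching: 1

1 rows:
Rosa


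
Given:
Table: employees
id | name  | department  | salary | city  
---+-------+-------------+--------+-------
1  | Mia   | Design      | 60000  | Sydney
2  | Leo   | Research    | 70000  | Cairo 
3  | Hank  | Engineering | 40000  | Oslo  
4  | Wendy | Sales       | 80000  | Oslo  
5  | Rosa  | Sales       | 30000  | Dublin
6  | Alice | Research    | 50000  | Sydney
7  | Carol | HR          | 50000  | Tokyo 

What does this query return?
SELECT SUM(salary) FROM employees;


SUM(salary) = 60000 + 70000 + 40000 + 80000 + 30000 + 50000 + 50000 = 380000

380000


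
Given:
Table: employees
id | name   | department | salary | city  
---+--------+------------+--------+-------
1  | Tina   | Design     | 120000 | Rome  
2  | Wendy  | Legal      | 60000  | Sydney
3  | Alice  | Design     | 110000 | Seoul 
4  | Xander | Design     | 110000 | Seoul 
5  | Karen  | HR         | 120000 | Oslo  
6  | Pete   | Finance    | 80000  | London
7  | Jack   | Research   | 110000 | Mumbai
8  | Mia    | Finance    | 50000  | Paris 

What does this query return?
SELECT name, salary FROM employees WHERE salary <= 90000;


Filtering: salary <= 90000
Matching: 3 rows

3 rows:
Wendy, 60000
Pete, 80000
Mia, 50000


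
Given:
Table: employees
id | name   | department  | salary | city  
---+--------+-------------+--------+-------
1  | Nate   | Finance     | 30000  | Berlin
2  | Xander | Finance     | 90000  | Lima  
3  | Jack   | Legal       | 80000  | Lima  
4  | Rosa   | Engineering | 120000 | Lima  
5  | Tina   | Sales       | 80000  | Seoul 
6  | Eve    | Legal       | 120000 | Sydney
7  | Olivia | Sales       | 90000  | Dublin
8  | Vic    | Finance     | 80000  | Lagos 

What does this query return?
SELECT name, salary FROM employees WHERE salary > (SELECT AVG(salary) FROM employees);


Subquery: AVG(salary) = 86250.0
Filtering: salary > 86250.0
  Xander (90000) -> MATCH
  Rosa (120000) -> MATCH
  Eve (120000) -> MATCH
  Olivia (90000) -> MATCH


4 rows:
Xander, 90000
Rosa, 120000
Eve, 120000
Olivia, 90000


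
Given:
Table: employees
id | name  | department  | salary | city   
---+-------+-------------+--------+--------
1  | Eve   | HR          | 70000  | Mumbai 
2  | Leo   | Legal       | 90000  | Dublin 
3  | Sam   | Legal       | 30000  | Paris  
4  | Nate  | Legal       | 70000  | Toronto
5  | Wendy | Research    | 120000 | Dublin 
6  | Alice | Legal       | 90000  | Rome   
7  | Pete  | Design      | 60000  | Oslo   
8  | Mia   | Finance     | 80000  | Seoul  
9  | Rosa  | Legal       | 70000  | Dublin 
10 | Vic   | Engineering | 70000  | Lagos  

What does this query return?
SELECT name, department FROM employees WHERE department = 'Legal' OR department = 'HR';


Filtering: department = 'Legal' OR 'HR'
Matching: 6 rows

6 rows:
Eve, HR
Leo, Legal
Sam, Legal
Nate, Legal
Alice, Legal
Rosa, Legal


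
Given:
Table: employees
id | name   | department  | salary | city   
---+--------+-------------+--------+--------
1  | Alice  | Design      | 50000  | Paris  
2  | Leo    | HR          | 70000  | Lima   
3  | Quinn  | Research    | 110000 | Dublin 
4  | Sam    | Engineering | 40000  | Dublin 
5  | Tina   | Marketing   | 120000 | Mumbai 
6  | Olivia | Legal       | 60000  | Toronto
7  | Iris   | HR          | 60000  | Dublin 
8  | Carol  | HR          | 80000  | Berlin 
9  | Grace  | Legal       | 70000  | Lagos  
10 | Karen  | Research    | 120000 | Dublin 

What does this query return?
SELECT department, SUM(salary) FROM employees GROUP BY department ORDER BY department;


Summing salary within each department:
  Design: 50000 = 50000
  Engineering: 40000 = 40000
  HR: 70000 + 60000 + 80000 = 210000
  Legal: 60000 + 70000 = 130000
  Marketing: 120000 = 120000
  Research: 110000 + 120000 = 230000


6 groups:
Design, 50000
Engineering, 40000
HR, 210000
Legal, 130000
Marketing, 120000
Research, 230000


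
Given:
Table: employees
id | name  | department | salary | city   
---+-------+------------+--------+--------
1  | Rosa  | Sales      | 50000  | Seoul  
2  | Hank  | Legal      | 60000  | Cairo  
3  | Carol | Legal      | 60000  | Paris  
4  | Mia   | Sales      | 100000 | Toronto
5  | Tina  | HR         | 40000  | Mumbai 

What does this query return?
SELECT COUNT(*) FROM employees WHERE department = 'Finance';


Counting rows where department = 'Finance'


0


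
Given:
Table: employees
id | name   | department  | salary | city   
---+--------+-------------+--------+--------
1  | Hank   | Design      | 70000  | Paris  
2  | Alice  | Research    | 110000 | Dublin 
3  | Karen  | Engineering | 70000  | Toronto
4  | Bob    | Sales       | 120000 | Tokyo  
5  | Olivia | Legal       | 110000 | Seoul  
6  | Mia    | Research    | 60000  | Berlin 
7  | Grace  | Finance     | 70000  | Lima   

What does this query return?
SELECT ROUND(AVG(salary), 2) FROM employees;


SUM(salary) = 610000
COUNT = 7
ROUND(AVG, 2) = ROUND(610000 / 7, 2) = 87142.86

87142.86


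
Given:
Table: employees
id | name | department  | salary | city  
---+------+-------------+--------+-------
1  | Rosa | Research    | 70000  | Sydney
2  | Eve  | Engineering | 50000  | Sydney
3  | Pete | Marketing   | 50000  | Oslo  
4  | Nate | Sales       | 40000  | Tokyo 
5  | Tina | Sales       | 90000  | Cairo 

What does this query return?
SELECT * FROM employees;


SELECT * returns all 5 rows with all columns

5 rows:
1, Rosa, Research, 70000, Sydney
2, Eve, Engineering, 50000, Sydney
3, Pete, Marketing, 50000, Oslo
4, Nate, Sales, 40000, Tokyo
5, Tina, Sales, 90000, Cairo


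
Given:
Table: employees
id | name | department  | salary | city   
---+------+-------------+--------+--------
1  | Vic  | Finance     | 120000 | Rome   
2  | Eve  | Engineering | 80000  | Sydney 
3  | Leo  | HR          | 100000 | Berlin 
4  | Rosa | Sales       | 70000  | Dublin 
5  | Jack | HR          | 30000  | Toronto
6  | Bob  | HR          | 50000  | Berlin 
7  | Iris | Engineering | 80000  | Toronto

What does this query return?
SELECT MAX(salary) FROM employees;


Salaries: 120000, 80000, 100000, 70000, 30000, 50000, 80000
MAX = 120000

120000


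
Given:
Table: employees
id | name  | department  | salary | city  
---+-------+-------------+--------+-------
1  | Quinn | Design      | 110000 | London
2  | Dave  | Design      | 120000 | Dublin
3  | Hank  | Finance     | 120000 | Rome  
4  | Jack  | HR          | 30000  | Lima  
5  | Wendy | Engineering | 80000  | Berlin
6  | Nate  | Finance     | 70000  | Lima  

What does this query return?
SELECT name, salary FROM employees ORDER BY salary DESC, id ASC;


Sorting by salary DESC, then id ASC for ties

6 rows:
Dave, 120000
Hank, 120000
Quinn, 110000
Wendy, 80000
Nate, 70000
Jack, 30000


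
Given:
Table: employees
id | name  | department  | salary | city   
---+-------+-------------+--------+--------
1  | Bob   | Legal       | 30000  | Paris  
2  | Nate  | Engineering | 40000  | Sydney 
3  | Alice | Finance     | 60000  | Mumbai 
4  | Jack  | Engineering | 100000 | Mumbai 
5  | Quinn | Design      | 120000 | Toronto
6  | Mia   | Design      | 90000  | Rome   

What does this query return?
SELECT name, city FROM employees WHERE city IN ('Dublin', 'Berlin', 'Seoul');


Filtering: city IN ('Dublin', 'Berlin', 'Seoul')
Matching: 0 rows

Empty result set (0 rows)


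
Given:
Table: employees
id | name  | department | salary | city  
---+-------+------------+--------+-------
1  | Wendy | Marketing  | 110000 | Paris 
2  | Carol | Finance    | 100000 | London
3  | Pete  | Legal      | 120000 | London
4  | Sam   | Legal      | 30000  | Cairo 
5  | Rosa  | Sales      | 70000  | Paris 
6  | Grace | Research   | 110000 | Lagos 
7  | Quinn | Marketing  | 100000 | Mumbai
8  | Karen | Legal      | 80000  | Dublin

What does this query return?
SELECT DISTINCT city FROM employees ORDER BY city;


All 'city' values (row order): Paris, London, London, Cairo, Paris, Lagos, Mumbai, Dublin
Removing duplicates leaves 6 unique value(s).

6 values:
Cairo
Dublin
Lagos
London
Mumbai
Paris


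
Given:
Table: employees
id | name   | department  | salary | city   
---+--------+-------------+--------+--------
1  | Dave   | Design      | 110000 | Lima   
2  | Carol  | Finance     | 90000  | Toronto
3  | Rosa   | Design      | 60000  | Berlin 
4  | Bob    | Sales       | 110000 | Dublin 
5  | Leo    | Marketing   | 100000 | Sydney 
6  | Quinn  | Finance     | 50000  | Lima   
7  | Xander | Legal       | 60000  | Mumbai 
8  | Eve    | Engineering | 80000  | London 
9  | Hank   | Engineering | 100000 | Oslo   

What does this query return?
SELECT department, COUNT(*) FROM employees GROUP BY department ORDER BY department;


Assigning each row to its department group:
  Dave -> Design
  Carol -> Finance
  Rosa -> Design
  Bob -> Sales
  Leo -> Marketing
  Quinn -> Finance
  Xander -> Legal
  Eve -> Engineering
  Hank -> Engineering


6 groups:
Design, 2
Engineering, 2
Finance, 2
Legal, 1
Marketing, 1
Sales, 1


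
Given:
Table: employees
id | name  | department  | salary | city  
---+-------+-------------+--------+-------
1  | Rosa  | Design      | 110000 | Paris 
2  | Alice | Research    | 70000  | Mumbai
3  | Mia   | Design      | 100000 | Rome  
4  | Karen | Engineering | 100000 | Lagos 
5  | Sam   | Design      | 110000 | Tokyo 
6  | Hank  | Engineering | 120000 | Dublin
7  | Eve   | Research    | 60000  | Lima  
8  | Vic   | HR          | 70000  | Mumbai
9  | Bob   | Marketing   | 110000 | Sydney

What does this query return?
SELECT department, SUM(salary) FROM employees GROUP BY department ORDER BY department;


Summing salary within each department:
  Design: 110000 + 100000 + 110000 = 320000
  Engineering: 100000 + 120000 = 220000
  HR: 70000 = 70000
  Marketing: 110000 = 110000
  Research: 70000 + 60000 = 130000


5 groups:
Design, 320000
Engineering, 220000
HR, 70000
Marketing, 110000
Research, 130000


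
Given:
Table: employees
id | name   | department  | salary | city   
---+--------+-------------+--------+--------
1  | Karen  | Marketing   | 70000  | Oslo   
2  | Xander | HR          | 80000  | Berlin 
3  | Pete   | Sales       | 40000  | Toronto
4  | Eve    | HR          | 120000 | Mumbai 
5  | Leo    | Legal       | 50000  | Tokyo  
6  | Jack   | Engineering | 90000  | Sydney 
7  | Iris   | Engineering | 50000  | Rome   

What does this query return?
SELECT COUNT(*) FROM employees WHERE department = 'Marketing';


Counting rows where department = 'Marketing'
  Karen -> MATCH


1


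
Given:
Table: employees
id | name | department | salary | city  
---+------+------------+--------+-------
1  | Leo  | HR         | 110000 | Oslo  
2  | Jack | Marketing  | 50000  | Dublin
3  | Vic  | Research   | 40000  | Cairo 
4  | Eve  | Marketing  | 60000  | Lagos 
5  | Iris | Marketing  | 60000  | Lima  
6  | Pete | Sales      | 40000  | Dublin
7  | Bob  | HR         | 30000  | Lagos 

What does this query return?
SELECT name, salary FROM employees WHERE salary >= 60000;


Filtering: salary >= 60000
Matching: 3 rows

3 rows:
Leo, 110000
Eve, 60000
Iris, 60000


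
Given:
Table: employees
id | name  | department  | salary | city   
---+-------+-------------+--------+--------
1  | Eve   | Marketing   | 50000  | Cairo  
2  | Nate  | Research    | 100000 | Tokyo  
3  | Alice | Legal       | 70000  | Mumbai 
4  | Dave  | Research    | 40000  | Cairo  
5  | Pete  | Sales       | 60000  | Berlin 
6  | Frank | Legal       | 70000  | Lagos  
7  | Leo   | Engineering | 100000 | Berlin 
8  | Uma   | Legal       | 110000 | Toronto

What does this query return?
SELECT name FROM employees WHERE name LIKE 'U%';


LIKE 'U%' matches names starting with 'U'
Matching: 1

1 rows:
Uma


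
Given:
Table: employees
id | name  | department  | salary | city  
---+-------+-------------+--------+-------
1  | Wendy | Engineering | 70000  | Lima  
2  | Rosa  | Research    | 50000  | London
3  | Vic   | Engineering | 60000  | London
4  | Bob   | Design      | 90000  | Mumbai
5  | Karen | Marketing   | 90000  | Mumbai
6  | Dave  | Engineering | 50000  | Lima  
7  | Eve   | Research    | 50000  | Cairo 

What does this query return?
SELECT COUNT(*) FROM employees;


COUNT(*) counts all rows

7


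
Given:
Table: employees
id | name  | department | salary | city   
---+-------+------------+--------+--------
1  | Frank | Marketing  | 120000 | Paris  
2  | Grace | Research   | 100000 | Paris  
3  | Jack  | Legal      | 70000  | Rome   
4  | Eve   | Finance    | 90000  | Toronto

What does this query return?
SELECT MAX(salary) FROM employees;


Salaries: 120000, 100000, 70000, 90000
MAX = 120000

120000


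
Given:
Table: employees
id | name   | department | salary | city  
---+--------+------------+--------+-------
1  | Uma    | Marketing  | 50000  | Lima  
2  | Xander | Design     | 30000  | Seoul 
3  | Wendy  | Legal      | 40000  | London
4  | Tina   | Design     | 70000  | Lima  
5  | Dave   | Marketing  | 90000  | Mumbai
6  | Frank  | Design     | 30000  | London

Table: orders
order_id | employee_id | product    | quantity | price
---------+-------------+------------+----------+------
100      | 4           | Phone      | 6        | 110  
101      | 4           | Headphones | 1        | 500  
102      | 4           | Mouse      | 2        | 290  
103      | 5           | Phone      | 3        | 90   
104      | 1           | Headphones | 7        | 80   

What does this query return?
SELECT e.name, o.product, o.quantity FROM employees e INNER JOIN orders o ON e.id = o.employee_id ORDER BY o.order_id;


Joining employees.id = orders.employee_id:
  employee Tina (id=4) -> order Phone
  employee Tina (id=4) -> order Headphones
  employee Tina (id=4) -> order Mouse
  employee Dave (id=5) -> order Phone
  employee Uma (id=1) -> order Headphones


5 rows:
Tina, Phone, 6
Tina, Headphones, 1
Tina, Mouse, 2
Dave, Phone, 3
Uma, Headphones, 7


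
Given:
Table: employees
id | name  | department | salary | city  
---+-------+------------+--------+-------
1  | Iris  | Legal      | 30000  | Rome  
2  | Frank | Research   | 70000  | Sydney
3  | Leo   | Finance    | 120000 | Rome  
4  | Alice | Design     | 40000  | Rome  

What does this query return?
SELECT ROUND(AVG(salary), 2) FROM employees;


SUM(salary) = 260000
COUNT = 4
ROUND(AVG, 2) = ROUND(260000 / 4, 2) = 65000.0

65000.0


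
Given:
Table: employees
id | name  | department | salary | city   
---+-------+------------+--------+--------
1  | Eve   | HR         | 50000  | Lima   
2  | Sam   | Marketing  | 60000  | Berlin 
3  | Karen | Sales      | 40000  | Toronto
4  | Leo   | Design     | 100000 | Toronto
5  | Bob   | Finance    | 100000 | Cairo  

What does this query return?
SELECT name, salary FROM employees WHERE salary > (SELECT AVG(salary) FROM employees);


Subquery: AVG(salary) = 70000.0
Filtering: salary > 70000.0
  Leo (100000) -> MATCH
  Bob (100000) -> MATCH


2 rows:
Leo, 100000
Bob, 100000


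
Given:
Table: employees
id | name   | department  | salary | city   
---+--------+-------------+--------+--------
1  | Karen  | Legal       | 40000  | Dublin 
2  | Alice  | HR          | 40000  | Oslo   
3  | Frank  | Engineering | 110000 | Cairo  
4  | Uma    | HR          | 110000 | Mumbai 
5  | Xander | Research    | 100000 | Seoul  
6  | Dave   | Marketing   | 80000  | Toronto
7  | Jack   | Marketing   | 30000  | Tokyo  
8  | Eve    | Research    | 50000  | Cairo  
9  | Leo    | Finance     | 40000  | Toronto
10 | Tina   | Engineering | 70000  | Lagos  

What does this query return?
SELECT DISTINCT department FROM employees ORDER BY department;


All 'department' values (row order): Legal, HR, Engineering, HR, Research, Marketing, Marketing, Research, Finance, Engineering
Removing duplicates leaves 6 unique value(s).

6 values:
Engineering
Finance
HR
Legal
Marketing
Research


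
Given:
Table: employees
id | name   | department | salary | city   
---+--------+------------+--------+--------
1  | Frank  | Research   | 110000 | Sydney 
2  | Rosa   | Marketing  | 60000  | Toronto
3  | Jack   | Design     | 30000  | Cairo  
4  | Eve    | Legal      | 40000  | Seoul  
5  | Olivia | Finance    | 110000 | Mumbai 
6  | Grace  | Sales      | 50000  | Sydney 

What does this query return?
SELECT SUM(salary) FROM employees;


SUM(salary) = 110000 + 60000 + 30000 + 40000 + 110000 + 50000 = 400000

400000


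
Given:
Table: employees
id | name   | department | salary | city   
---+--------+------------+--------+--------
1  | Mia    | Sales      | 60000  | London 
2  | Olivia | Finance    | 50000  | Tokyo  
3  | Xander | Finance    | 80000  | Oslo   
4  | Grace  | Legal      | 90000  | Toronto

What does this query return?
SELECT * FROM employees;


SELECT * returns all 4 rows with all columns

4 rows:
1, Mia, Sales, 60000, London
2, Olivia, Finance, 50000, Tokyo
3, Xander, Finance, 80000, Oslo
4, Grace, Legal, 90000, Toronto


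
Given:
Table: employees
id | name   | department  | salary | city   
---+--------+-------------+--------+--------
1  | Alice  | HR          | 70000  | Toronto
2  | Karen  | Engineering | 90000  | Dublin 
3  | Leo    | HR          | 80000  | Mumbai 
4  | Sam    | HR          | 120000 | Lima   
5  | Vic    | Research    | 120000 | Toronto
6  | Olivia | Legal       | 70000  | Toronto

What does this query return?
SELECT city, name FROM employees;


Projecting columns: city, name

6 rows:
Toronto, Alice
Dublin, Karen
Mumbai, Leo
Lima, Sam
Toronto, Vic
Toronto, Olivia


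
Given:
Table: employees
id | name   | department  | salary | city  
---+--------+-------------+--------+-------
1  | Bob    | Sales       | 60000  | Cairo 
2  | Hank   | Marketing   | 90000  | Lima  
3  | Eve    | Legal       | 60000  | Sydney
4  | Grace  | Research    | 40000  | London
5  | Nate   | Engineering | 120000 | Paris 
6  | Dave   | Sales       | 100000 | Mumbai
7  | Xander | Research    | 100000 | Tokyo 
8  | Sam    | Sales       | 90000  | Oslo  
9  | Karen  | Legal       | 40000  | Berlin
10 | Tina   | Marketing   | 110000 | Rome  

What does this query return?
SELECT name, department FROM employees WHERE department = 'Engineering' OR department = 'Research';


Filtering: department = 'Engineering' OR 'Research'
Matching: 3 rows

3 rows:
Grace, Research
Nate, Engineering
Xander, Research


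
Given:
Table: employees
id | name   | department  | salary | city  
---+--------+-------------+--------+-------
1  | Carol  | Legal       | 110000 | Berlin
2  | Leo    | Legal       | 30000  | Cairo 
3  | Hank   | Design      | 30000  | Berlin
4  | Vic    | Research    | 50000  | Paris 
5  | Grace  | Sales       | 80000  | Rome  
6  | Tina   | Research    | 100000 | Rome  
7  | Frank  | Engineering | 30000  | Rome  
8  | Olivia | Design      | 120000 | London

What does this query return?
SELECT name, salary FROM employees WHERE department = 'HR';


Filtering: department = 'HR'
Matching rows: 0

Empty result set (0 rows)


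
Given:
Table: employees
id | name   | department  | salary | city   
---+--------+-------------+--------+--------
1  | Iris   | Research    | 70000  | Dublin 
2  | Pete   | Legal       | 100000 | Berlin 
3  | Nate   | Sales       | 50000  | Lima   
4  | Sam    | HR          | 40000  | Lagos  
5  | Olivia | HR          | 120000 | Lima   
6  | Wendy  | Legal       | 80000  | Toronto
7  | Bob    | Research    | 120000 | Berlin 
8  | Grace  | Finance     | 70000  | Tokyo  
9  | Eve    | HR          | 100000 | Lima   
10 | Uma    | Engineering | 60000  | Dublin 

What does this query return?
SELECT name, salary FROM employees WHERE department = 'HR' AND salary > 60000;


Filtering: department = 'HR' AND salary > 60000
Matching: 2 rows

2 rows:
Olivia, 120000
Eve, 100000


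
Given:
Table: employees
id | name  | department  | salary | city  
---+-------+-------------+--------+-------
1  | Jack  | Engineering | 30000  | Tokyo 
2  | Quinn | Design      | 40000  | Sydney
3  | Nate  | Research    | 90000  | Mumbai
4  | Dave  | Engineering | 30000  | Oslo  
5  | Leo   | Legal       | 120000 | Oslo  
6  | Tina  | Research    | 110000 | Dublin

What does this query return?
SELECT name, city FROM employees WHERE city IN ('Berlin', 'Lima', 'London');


Filtering: city IN ('Berlin', 'Lima', 'London')
Matching: 0 rows

Empty result set (0 rows)


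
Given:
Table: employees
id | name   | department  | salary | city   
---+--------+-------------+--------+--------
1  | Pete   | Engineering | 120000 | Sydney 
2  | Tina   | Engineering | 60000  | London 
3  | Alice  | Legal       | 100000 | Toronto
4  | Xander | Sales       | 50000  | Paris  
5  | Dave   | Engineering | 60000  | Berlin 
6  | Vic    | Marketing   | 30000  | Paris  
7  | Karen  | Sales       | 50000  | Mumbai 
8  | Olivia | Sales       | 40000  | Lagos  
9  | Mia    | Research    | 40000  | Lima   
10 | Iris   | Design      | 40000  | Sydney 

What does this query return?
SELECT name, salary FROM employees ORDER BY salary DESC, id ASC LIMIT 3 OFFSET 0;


Sort by salary DESC (id ASC tiebreak), then skip 0 and take 3
Rows 1 through 3

3 rows:
Pete, 120000
Alice, 100000
Tina, 60000


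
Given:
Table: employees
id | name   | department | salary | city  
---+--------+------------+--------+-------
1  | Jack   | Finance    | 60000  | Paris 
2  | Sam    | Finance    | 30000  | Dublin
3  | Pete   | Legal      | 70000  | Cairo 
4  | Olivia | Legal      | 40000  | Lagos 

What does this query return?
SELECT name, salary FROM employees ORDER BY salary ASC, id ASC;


Sorting by salary ASC, then id ASC for ties

4 rows:
Sam, 30000
Olivia, 40000
Jack, 60000
Pete, 70000


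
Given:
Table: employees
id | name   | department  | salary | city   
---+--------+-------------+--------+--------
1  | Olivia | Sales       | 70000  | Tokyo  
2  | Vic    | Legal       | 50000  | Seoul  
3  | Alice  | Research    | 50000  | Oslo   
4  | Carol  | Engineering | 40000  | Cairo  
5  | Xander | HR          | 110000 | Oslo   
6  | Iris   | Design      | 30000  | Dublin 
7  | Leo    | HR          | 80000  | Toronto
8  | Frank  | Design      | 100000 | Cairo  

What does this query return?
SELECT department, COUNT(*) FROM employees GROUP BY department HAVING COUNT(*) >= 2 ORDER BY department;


Groups with count >= 2:
  Design: 2 -> PASS
  HR: 2 -> PASS
  Engineering: 1 -> filtered out
  Legal: 1 -> filtered out
  Research: 1 -> filtered out
  Sales: 1 -> filtered out


2 groups:
Design, 2
HR, 2


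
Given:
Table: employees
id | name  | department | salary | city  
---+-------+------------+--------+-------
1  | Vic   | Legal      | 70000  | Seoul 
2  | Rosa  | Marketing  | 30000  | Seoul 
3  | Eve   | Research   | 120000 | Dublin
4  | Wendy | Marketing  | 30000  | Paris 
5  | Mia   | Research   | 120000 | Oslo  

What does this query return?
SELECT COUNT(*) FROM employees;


COUNT(*) counts all rows

5


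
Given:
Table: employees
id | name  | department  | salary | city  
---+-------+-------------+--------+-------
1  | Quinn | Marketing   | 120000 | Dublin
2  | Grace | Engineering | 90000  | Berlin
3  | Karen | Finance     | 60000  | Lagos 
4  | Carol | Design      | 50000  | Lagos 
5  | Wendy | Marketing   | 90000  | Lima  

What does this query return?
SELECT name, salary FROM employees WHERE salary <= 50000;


Filtering: salary <= 50000
Matching: 1 rows

1 rows:
Carol, 50000


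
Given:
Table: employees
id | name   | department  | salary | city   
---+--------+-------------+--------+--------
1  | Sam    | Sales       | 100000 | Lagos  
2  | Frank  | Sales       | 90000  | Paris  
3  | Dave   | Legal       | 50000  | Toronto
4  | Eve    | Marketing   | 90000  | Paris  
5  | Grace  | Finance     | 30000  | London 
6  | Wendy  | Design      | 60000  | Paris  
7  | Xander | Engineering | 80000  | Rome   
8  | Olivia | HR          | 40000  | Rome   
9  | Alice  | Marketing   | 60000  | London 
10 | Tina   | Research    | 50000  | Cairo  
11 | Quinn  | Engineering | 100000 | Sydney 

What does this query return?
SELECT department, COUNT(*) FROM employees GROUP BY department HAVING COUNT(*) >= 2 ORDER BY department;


Groups with count >= 2:
  Engineering: 2 -> PASS
  Marketing: 2 -> PASS
  Sales: 2 -> PASS
  Design: 1 -> filtered out
  Finance: 1 -> filtered out
  HR: 1 -> filtered out
  Legal: 1 -> filtered out
  Research: 1 -> filtered out


3 groups:
Engineering, 2
Marketing, 2
Sales, 2


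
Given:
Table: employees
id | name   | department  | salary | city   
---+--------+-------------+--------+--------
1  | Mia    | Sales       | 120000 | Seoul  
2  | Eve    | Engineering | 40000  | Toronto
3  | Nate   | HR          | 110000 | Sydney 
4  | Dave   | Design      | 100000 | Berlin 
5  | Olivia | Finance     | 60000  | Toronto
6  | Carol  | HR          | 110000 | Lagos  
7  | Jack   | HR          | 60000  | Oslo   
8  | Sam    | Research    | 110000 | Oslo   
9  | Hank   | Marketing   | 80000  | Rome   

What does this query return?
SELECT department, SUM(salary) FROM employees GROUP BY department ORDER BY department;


Summing salary within each department:
  Design: 100000 = 100000
  Engineering: 40000 = 40000
  Finance: 60000 = 60000
  HR: 110000 + 110000 + 60000 = 280000
  Marketing: 80000 = 80000
  Research: 110000 = 110000
  Sales: 120000 = 120000


7 groups:
Design, 100000
Engineering, 40000
Finance, 60000
HR, 280000
Marketing, 80000
Research, 110000
Sales, 120000


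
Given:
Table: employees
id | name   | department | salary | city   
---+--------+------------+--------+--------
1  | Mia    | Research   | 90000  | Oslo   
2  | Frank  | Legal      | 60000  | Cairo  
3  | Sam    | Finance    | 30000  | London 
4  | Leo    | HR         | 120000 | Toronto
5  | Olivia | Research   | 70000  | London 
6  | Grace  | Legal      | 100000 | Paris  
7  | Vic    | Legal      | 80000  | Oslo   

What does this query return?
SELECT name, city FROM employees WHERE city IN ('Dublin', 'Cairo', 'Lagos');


Filtering: city IN ('Dublin', 'Cairo', 'Lagos')
Matching: 1 rows

1 rows:
Frank, Cairo


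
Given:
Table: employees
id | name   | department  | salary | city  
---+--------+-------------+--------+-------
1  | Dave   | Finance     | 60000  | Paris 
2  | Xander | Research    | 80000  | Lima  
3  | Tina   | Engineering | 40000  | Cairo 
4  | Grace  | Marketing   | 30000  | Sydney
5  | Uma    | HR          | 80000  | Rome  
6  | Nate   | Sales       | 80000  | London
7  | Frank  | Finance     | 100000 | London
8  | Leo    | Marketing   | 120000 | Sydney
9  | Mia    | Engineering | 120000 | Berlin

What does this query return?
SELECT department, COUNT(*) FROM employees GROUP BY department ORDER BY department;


Assigning each row to its department group:
  Dave -> Finance
  Xander -> Research
  Tina -> Engineering
  Grace -> Marketing
  Uma -> HR
  Nate -> Sales
  Frank -> Finance
  Leo -> Marketing
  Mia -> Engineering


6 groups:
Engineering, 2
Finance, 2
HR, 1
Marketing, 2
Research, 1
Sales, 1


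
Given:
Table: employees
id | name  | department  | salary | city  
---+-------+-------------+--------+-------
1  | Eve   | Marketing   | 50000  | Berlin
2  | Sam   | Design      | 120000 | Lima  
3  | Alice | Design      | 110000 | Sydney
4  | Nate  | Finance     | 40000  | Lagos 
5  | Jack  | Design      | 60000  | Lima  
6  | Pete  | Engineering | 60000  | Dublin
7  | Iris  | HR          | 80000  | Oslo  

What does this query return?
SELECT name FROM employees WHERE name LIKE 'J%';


LIKE 'J%' matches names starting with 'J'
Matching: 1

1 rows:
Jack


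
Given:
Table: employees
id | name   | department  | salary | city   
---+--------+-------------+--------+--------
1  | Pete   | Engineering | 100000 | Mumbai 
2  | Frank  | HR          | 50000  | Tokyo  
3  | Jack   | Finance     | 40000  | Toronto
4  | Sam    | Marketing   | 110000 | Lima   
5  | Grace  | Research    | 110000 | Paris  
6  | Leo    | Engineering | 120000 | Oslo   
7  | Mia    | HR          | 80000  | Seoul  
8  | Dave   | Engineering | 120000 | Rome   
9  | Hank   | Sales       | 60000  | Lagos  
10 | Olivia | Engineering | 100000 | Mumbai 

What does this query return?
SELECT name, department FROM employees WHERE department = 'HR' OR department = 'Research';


Filtering: department = 'HR' OR 'Research'
Matching: 3 rows

3 rows:
Frank, HR
Grace, Research
Mia, HR


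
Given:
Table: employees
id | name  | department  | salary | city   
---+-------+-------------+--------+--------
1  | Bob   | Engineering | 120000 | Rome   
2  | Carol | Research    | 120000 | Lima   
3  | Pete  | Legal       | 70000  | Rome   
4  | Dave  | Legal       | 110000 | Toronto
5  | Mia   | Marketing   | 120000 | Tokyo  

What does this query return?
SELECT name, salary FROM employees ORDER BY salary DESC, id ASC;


Sorting by salary DESC, then id ASC for ties

5 rows:
Bob, 120000
Carol, 120000
Mia, 120000
Dave, 110000
Pete, 70000
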